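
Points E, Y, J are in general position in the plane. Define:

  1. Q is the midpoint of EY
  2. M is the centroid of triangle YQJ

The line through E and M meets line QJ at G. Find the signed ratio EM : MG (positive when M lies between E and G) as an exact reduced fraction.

EM:MG = -4

Choose coordinates E = (0, 0), Y = (1, 0), J = (0, 1).
1. Q is the midpoint of EY ⇒ Q = (1/2, 0)
2. M is the centroid of triangle YQJ ⇒ M = (1/2, 1/3)
line EM meets QJ at G = (3/8, 1/4)
M = E + t·(G−E) with t = 4/3, so EM:MG = 4/3:-1/3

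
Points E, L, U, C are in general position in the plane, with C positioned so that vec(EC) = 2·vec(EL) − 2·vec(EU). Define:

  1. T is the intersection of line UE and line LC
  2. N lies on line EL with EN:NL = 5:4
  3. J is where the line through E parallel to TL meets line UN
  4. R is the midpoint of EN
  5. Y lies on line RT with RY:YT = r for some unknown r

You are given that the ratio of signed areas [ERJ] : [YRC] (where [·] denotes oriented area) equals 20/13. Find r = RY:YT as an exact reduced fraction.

Set E = (0, 0), L = (1, 0), U = (0, 1), C = (2, -2); any affine frame gives the same invariant.
1. T is the intersection of line UE and line LC ⇒ T = (0, 2)
2. N lies on line EL with EN:NL = 5:4 ⇒ N = (5/9, 0)
3. J is where the line through E parallel to TL meets line UN ⇒ J = (-5, 10)
4. R is the midpoint of EN ⇒ R = (5/18, 0)
5. With RY:YT = r, write λ = r/(r+1) so Y = R + λ·(T−R); Y is affine-linear in λ
Every point depending on Y is an affine combination of Y and λ-independent points, so each such coordinate is linear in λ; the λ² term in each signed area is a multiple of (T−R)×(T−R) = 0, so 2·[ERJ] and 2·[YRC] are each linear in λ. Evaluating at λ=0 and λ=1:
  2·[ERJ] = 25/9,   2·[YRC] = 26/9·λ
So [ERJ]:[YRC] = (25/9) / (26/9·λ). Setting this equal to 20/13:
  25/9 = 20/13·(26/9·λ)  ⇒  λ = 5/8
Then r = λ/(1−λ) = (5/8)/(3/8) = 5/3. Check: with r = 5/3, Y = (5/48, 5/4) and [ERJ]:[YRC] = 20/13 as required.

r = 5/3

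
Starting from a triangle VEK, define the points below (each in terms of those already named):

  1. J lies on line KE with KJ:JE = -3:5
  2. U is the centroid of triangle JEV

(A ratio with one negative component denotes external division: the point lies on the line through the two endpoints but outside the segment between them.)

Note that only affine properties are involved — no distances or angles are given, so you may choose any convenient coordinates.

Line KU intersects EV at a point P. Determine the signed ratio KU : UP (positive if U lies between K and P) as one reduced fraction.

KU:UP = 1/5

Assign V = (0, 0), E = (1, 0), K = (0, 1) — the answer is frame-independent, so this choice is without loss of generality.
1. J lies on line KE with KJ:JE = -3:5 ⇒ J = (-3/2, 5/2)
2. U is the centroid of triangle JEV ⇒ U = (-1/6, 5/6)
line KU meets EV at P = (-1, 0)
U = K + t·(P−K) with t = 1/6, so KU:UP = 1/6:5/6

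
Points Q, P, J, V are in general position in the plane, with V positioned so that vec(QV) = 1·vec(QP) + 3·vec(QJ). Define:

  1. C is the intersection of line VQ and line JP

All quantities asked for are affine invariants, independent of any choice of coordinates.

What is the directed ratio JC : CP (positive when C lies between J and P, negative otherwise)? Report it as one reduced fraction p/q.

JC:CP = 1/3

Set Q = (0, 0), P = (1, 0), J = (0, 1), V = (1, 3); any affine frame gives the same invariant.
1. C is the intersection of line VQ and line JP ⇒ C = (1/4, 3/4)
C = J + t·(P−J) with t = 1/4, so JC:CP = t:(1−t) = 1/4:3/4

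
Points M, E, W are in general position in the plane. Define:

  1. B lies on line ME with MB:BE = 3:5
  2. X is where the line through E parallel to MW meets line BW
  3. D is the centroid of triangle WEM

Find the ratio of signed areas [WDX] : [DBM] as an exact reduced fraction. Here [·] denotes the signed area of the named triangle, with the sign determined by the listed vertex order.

[WDX]:[DBM] = 16/9

Set M = (0, 0), E = (1, 0), W = (0, 1); any affine frame gives the same invariant.
1. B lies on line ME with MB:BE = 3:5 ⇒ B = (3/8, 0)
2. X is where the line through E parallel to MW meets line BW ⇒ X = (1, -5/3)
3. D is the centroid of triangle WEM ⇒ D = (1/3, 1/3)
2·[WDX] = -2/9, 2·[DBM] = -1/8
[WDX]:[DBM] = -2/9:-1/8 = 16/9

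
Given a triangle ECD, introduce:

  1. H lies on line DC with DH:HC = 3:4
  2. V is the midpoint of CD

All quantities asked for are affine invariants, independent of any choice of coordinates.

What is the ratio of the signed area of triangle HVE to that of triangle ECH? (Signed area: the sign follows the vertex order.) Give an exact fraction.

Work in coordinates with E = (0, 0), C = (1, 0), D = (0, 1).
1. H lies on line DC with DH:HC = 3:4 ⇒ H = (3/7, 4/7)
2. V is the midpoint of CD ⇒ V = (1/2, 1/2)
2·[HVE] = -1/14, 2·[ECH] = 4/7
[HVE]:[ECH] = -1/14:4/7 = -1/8

[HVE]:[ECH] = -1/8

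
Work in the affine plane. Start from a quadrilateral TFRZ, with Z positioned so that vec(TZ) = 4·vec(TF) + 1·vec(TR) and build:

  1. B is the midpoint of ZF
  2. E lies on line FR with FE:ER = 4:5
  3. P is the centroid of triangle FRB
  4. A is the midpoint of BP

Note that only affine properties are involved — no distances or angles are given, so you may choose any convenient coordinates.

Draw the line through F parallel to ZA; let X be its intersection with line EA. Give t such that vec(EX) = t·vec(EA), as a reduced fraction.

t = 16/7

Work in coordinates with T = (0, 0), F = (1, 0), R = (0, 1), Z = (4, 1).
1. B is the midpoint of ZF ⇒ B = (5/2, 1/2)
2. E lies on line FR with FE:ER = 4:5 ⇒ E = (5/9, 4/9)
3. P is the centroid of triangle FRB ⇒ P = (7/6, 1/2)
4. A is the midpoint of BP ⇒ A = (11/6, 1/2)
through F parallel to ZA: direction (-13/6, -1/2); meets EA at X = (73/21, 4/7)
X = E + t·(A−E) with t = 16/7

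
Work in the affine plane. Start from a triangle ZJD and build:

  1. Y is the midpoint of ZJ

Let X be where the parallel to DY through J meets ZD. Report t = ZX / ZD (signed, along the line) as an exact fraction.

t = 2

Work in coordinates with Z = (0, 0), J = (1, 0), D = (0, 1).
1. Y is the midpoint of ZJ ⇒ Y = (1/2, 0)
through J parallel to DY: direction (1/2, -1); meets ZD at X = (0, 2)
X = Z + t·(D−Z) with t = 2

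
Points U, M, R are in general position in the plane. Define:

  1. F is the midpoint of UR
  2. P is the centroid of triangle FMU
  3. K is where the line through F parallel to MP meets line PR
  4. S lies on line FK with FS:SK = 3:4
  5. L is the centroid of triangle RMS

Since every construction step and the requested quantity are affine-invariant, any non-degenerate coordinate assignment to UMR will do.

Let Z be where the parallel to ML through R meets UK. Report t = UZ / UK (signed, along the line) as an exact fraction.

Work in coordinates with U = (0, 0), M = (1, 0), R = (0, 1).
1. F is the midpoint of UR ⇒ F = (0, 1/2)
2. P is the centroid of triangle FMU ⇒ P = (1/3, 1/6)
3. K is where the line through F parallel to MP meets line PR ⇒ K = (2/9, 4/9)
4. S lies on line FK with FS:SK = 3:4 ⇒ S = (2/21, 10/21)
5. L is the centroid of triangle RMS ⇒ L = (23/63, 31/63)
through R parallel to ML: direction (-40/63, 31/63); meets UK at Z = (40/111, 80/111)
Z = U + t·(K−U) with t = 60/37

t = 60/37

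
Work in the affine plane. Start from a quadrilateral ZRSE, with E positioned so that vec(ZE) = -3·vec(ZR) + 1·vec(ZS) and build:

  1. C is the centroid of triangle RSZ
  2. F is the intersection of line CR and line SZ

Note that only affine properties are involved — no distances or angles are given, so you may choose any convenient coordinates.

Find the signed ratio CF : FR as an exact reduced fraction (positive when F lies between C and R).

CF:FR = -1/3

Assign Z = (0, 0), R = (1, 0), S = (0, 1), E = (-3, 1) — the answer is frame-independent, so this choice is without loss of generality.
1. C is the centroid of triangle RSZ ⇒ C = (1/3, 1/3)
2. F is the intersection of line CR and line SZ ⇒ F = (0, 1/2)
F = C + t·(R−C) with t = -1/2, so CF:FR = t:(1−t) = -1/2:3/2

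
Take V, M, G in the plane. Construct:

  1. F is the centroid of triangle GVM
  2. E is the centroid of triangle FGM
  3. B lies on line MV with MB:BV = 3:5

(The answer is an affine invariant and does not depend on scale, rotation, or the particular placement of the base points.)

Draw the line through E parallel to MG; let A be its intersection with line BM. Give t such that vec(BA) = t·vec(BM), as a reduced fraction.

Work in coordinates with V = (0, 0), M = (1, 0), G = (0, 1).
1. F is the centroid of triangle GVM ⇒ F = (1/3, 1/3)
2. E is the centroid of triangle FGM ⇒ E = (4/9, 4/9)
3. B lies on line MV with MB:BV = 3:5 ⇒ B = (5/8, 0)
through E parallel to MG: direction (-1, 1); meets BM at A = (8/9, 0)
A = B + t·(M−B) with t = 19/27

t = 19/27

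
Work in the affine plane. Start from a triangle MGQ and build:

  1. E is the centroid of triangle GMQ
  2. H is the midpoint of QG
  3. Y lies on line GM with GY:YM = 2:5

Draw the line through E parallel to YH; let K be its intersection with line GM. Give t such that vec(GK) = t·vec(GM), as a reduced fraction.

t = 11/21

Choose coordinates M = (0, 0), G = (1, 0), Q = (0, 1).
1. E is the centroid of triangle GMQ ⇒ E = (1/3, 1/3)
2. H is the midpoint of QG ⇒ H = (1/2, 1/2)
3. Y lies on line GM with GY:YM = 2:5 ⇒ Y = (5/7, 0)
through E parallel to YH: direction (-3/14, 1/2); meets GM at K = (10/21, 0)
K = G + t·(M−G) with t = 11/21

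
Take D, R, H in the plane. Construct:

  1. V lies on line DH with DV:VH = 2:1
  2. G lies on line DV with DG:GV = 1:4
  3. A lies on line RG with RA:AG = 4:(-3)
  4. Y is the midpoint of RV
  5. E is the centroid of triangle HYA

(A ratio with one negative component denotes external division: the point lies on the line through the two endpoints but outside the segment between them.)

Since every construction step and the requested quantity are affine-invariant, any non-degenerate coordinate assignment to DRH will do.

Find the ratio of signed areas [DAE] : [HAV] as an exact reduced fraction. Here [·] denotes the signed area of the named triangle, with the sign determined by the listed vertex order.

[DAE]:[HAV] = -64/45

Work in coordinates with D = (0, 0), R = (1, 0), H = (0, 1).
1. V lies on line DH with DV:VH = 2:1 ⇒ V = (0, 2/3)
2. G lies on line DV with DG:GV = 1:4 ⇒ G = (0, 2/15)
3. A lies on line RG with RA:AG = 4:(-3) ⇒ A = (-3, 8/15)
4. Y is the midpoint of RV ⇒ Y = (1/2, 1/3)
5. E is the centroid of triangle HYA ⇒ E = (-5/6, 28/45)
2·[DAE] = -64/45, 2·[HAV] = 1
[DAE]:[HAV] = -64/45:1 = -64/45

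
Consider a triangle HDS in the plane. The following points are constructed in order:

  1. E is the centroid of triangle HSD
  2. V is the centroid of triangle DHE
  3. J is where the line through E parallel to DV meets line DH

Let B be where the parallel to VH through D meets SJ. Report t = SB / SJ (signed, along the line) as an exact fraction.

Set H = (0, 0), D = (1, 0), S = (0, 1); any affine frame gives the same invariant.
1. E is the centroid of triangle HSD ⇒ E = (1/3, 1/3)
2. V is the centroid of triangle DHE ⇒ V = (4/9, 1/9)
3. J is where the line through E parallel to DV meets line DH ⇒ J = (2, 0)
through D parallel to VH: direction (-4/9, -1/9); meets SJ at B = (5/3, 1/6)
B = S + t·(J−S) with t = 5/6

t = 5/6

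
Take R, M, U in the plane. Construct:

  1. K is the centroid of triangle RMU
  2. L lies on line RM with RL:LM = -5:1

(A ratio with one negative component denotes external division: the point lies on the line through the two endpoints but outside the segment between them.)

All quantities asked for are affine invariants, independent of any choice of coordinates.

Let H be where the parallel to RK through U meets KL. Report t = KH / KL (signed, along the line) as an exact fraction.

Set R = (0, 0), M = (1, 0), U = (0, 1); any affine frame gives the same invariant.
1. K is the centroid of triangle RMU ⇒ K = (1/3, 1/3)
2. L lies on line RM with RL:LM = -5:1 ⇒ L = (5/4, 0)
through U parallel to RK: direction (1/3, 1/3); meets KL at H = (-2/5, 3/5)
H = K + t·(L−K) with t = -4/5

t = -4/5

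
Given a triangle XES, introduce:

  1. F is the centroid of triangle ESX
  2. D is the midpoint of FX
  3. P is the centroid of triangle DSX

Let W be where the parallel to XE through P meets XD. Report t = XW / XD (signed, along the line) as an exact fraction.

Assign X = (0, 0), E = (1, 0), S = (0, 1) — the answer is frame-independent, so this choice is without loss of generality.
1. F is the centroid of triangle ESX ⇒ F = (1/3, 1/3)
2. D is the midpoint of FX ⇒ D = (1/6, 1/6)
3. P is the centroid of triangle DSX ⇒ P = (1/18, 7/18)
through P parallel to XE: direction (1, 0); meets XD at W = (7/18, 7/18)
W = X + t·(D−X) with t = 7/3

t = 7/3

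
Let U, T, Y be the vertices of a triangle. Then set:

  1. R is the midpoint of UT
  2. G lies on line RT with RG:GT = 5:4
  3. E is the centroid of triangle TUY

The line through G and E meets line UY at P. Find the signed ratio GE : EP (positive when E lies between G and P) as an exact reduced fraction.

GE:EP = 4/3

Choose coordinates U = (0, 0), T = (1, 0), Y = (0, 1).
1. R is the midpoint of UT ⇒ R = (1/2, 0)
2. G lies on line RT with RG:GT = 5:4 ⇒ G = (7/9, 0)
3. E is the centroid of triangle TUY ⇒ E = (1/3, 1/3)
line GE meets UY at P = (0, 7/12)
E = G + t·(P−G) with t = 4/7, so GE:EP = 4/7:3/7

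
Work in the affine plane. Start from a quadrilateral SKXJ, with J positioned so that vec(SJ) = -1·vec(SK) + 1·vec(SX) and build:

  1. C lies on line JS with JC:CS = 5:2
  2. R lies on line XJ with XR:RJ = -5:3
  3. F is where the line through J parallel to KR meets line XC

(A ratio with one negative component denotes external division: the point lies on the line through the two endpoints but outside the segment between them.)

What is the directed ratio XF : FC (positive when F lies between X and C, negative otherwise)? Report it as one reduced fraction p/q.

Work in coordinates with S = (0, 0), K = (1, 0), X = (0, 1), J = (-1, 1).
1. C lies on line JS with JC:CS = 5:2 ⇒ C = (-2/7, 2/7)
2. R lies on line XJ with XR:RJ = -5:3 ⇒ R = (-5/2, 1)
3. F is where the line through J parallel to KR meets line XC ⇒ F = (-4/39, 29/39)
F = X + t·(C−X) with t = 14/39, so XF:FC = t:(1−t) = 14/39:25/39

XF:FC = 14/25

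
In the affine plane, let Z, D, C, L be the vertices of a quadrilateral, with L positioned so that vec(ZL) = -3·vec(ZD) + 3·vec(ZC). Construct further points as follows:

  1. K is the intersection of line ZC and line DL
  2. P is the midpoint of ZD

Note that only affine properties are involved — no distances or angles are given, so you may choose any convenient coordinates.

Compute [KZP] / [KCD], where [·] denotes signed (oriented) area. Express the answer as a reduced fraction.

[KZP]:[KCD] = -3/2

Set Z = (0, 0), D = (1, 0), C = (0, 1), L = (-3, 3); any affine frame gives the same invariant.
1. K is the intersection of line ZC and line DL ⇒ K = (0, 3/4)
2. P is the midpoint of ZD ⇒ P = (1/2, 0)
2·[KZP] = 3/8, 2·[KCD] = -1/4
[KZP]:[KCD] = 3/8:-1/4 = -3/2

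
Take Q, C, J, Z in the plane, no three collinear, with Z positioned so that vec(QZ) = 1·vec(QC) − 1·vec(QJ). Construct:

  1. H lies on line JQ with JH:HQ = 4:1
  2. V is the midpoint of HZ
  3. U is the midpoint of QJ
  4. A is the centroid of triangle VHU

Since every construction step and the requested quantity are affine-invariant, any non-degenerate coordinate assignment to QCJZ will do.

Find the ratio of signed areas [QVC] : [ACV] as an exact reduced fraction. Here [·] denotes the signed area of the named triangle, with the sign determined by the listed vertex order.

Choose coordinates Q = (0, 0), C = (1, 0), J = (0, 1), Z = (1, -1).
1. H lies on line JQ with JH:HQ = 4:1 ⇒ H = (0, 1/5)
2. V is the midpoint of HZ ⇒ V = (1/2, -2/5)
3. U is the midpoint of QJ ⇒ U = (0, 1/2)
4. A is the centroid of triangle VHU ⇒ A = (1/6, 1/10)
2·[QVC] = 2/5, 2·[ACV] = -23/60
[QVC]:[ACV] = 2/5:-23/60 = -24/23

[QVC]:[ACV] = -24/23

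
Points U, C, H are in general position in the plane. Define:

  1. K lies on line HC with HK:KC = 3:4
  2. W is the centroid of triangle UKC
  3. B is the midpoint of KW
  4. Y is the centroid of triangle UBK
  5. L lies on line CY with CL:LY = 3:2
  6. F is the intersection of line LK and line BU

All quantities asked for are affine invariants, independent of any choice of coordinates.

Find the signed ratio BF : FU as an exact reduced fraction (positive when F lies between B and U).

BF:FU = -1/13

Work in coordinates with U = (0, 0), C = (1, 0), H = (0, 1).
1. K lies on line HC with HK:KC = 3:4 ⇒ K = (3/7, 4/7)
2. W is the centroid of triangle UKC ⇒ W = (10/21, 4/21)
3. B is the midpoint of KW ⇒ B = (19/42, 8/21)
4. Y is the centroid of triangle UBK ⇒ Y = (37/126, 20/63)
5. L lies on line CY with CL:LY = 3:2 ⇒ L = (121/210, 4/21)
6. F is the intersection of line LK and line BU ⇒ F = (247/504, 26/63)
F = B + t·(U−B) with t = -1/12, so BF:FU = t:(1−t) = -1/12:13/12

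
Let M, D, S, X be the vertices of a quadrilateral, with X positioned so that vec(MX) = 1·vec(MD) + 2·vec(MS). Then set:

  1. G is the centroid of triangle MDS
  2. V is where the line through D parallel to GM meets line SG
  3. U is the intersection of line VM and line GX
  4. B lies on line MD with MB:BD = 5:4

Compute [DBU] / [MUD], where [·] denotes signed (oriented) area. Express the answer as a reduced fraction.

[DBU]:[MUD] = 4/9

Work in coordinates with M = (0, 0), D = (1, 0), S = (0, 1), X = (1, 2).
1. G is the centroid of triangle MDS ⇒ G = (1/3, 1/3)
2. V is where the line through D parallel to GM meets line SG ⇒ V = (2/3, -1/3)
3. U is the intersection of line VM and line GX ⇒ U = (1/6, -1/12)
4. B lies on line MD with MB:BD = 5:4 ⇒ B = (5/9, 0)
2·[DBU] = 1/27, 2·[MUD] = 1/12
[DBU]:[MUD] = 1/27:1/12 = 4/9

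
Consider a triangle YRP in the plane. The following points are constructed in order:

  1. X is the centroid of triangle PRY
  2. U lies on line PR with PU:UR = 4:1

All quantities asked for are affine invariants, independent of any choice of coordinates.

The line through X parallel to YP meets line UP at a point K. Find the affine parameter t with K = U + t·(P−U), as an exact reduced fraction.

Assign Y = (0, 0), R = (1, 0), P = (0, 1) — the answer is frame-independent, so this choice is without loss of generality.
1. X is the centroid of triangle PRY ⇒ X = (1/3, 1/3)
2. U lies on line PR with PU:UR = 4:1 ⇒ U = (4/5, 1/5)
through X parallel to YP: direction (0, 1); meets UP at K = (1/3, 2/3)
K = U + t·(P−U) with t = 7/12

t = 7/12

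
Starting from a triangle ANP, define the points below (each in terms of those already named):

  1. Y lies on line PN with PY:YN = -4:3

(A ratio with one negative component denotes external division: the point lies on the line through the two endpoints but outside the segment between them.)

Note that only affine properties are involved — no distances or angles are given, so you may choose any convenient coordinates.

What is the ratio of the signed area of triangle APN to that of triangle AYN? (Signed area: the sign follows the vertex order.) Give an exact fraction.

Work in coordinates with A = (0, 0), N = (1, 0), P = (0, 1).
1. Y lies on line PN with PY:YN = -4:3 ⇒ Y = (4, -3)
2·[APN] = -1, 2·[AYN] = 3
[APN]:[AYN] = -1:3 = -1/3

[APN]:[AYN] = -1/3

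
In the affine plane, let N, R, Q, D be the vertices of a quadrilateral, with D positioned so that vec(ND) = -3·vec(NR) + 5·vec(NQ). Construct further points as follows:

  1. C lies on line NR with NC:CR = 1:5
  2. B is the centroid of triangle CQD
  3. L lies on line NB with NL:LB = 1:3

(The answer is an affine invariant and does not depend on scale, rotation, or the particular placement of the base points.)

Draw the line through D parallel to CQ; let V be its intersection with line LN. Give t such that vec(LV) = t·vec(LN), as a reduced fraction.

Choose coordinates N = (0, 0), R = (1, 0), Q = (0, 1), D = (-3, 5).
1. C lies on line NR with NC:CR = 1:5 ⇒ C = (1/6, 0)
2. B is the centroid of triangle CQD ⇒ B = (-17/18, 2)
3. L lies on line NB with NL:LB = 1:3 ⇒ L = (-17/72, 1/2)
through D parallel to CQ: direction (-1/6, 1); meets LN at V = (-221/66, 78/11)
V = L + t·(N−L) with t = -145/11

t = -145/11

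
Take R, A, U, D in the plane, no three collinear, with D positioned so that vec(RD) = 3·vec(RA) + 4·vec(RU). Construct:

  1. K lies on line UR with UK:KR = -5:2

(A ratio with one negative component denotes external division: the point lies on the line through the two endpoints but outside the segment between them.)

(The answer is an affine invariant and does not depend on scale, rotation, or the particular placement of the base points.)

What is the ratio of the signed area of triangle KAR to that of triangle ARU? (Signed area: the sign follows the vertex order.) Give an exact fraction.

[KAR]:[ARU] = -2/3

Set R = (0, 0), A = (1, 0), U = (0, 1), D = (3, 4); any affine frame gives the same invariant.
1. K lies on line UR with UK:KR = -5:2 ⇒ K = (0, -2/3)
2·[KAR] = 2/3, 2·[ARU] = -1
[KAR]:[ARU] = 2/3:-1 = -2/3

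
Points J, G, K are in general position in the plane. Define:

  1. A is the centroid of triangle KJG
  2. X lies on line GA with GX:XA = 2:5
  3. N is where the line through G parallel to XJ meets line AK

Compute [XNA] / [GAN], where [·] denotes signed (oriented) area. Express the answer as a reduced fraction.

[XNA]:[GAN] = -5/7

Assign J = (0, 0), G = (1, 0), K = (0, 1) — the answer is frame-independent, so this choice is without loss of generality.
1. A is the centroid of triangle KJG ⇒ A = (1/3, 1/3)
2. X lies on line GA with GX:XA = 2:5 ⇒ X = (17/21, 2/21)
3. N is where the line through G parallel to XJ meets line AK ⇒ N = (19/36, -1/18)
2·[XNA] = -5/36, 2·[GAN] = 7/36
[XNA]:[GAN] = -5/36:7/36 = -5/7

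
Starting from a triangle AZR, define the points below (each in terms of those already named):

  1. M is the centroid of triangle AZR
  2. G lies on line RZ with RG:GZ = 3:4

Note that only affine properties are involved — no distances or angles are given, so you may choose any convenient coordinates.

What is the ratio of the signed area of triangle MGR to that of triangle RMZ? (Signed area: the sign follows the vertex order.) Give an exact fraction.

[MGR]:[RMZ] = 3/7

Set A = (0, 0), Z = (1, 0), R = (0, 1); any affine frame gives the same invariant.
1. M is the centroid of triangle AZR ⇒ M = (1/3, 1/3)
2. G lies on line RZ with RG:GZ = 3:4 ⇒ G = (3/7, 4/7)
2·[MGR] = 1/7, 2·[RMZ] = 1/3
[MGR]:[RMZ] = 1/7:1/3 = 3/7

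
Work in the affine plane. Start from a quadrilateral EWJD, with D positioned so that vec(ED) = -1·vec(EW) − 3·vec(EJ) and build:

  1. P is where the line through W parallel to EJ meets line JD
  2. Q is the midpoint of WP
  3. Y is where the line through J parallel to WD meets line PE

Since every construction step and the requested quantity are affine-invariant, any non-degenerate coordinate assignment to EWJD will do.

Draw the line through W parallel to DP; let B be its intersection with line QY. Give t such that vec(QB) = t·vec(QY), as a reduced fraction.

t = -7/5

Choose coordinates E = (0, 0), W = (1, 0), J = (0, 1), D = (-1, -3).
1. P is where the line through W parallel to EJ meets line JD ⇒ P = (1, 5)
2. Q is the midpoint of WP ⇒ Q = (1, 5/2)
3. Y is where the line through J parallel to WD meets line PE ⇒ Y = (2/7, 10/7)
through W parallel to DP: direction (2, 8); meets QY at B = (2, 4)
B = Q + t·(Y−Q) with t = -7/5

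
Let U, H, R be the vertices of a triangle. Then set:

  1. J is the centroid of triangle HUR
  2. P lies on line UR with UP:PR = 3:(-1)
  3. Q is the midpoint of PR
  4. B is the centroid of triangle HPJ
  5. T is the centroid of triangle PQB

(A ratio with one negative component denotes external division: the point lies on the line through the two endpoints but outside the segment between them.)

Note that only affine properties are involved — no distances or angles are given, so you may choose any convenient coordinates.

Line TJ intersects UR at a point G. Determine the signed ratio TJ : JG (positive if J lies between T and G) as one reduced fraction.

TJ:JG = -5/9

Work in coordinates with U = (0, 0), H = (1, 0), R = (0, 1).
1. J is the centroid of triangle HUR ⇒ J = (1/3, 1/3)
2. P lies on line UR with UP:PR = 3:(-1) ⇒ P = (0, 3/2)
3. Q is the midpoint of PR ⇒ Q = (0, 5/4)
4. B is the centroid of triangle HPJ ⇒ B = (4/9, 11/18)
5. T is the centroid of triangle PQB ⇒ T = (4/27, 121/108)
line TJ meets UR at G = (0, 7/4)
J = T + t·(G−T) with t = -5/4, so TJ:JG = -5/4:9/4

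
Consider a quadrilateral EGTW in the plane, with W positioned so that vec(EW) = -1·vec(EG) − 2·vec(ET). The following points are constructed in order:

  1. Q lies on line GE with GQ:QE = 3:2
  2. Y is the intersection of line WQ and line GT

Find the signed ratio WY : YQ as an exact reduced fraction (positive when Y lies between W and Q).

Work in coordinates with E = (0, 0), G = (1, 0), T = (0, 1), W = (-1, -2).
1. Q lies on line GE with GQ:QE = 3:2 ⇒ Q = (2/5, 0)
2. Y is the intersection of line WQ and line GT ⇒ Y = (11/17, 6/17)
Y = W + t·(Q−W) with t = 20/17, so WY:YQ = t:(1−t) = 20/17:-3/17

WY:YQ = -20/3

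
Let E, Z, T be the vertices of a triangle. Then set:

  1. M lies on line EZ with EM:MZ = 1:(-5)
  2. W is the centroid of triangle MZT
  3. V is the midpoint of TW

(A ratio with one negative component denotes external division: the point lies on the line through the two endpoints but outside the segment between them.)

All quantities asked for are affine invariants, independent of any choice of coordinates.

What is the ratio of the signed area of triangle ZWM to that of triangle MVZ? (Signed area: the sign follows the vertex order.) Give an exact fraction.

Assign E = (0, 0), Z = (1, 0), T = (0, 1) — the answer is frame-independent, so this choice is without loss of generality.
1. M lies on line EZ with EM:MZ = 1:(-5) ⇒ M = (-1/4, 0)
2. W is the centroid of triangle MZT ⇒ W = (1/4, 1/3)
3. V is the midpoint of TW ⇒ V = (1/8, 2/3)
2·[ZWM] = 5/12, 2·[MVZ] = -5/6
[ZWM]:[MVZ] = 5/12:-5/6 = -1/2

[ZWM]:[MVZ] = -1/2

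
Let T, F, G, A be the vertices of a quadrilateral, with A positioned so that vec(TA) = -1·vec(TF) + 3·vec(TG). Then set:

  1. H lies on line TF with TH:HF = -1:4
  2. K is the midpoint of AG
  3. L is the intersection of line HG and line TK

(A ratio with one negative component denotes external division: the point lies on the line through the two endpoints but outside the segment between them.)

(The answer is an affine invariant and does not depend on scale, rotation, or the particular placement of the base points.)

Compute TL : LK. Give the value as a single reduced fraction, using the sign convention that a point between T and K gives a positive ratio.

Set T = (0, 0), F = (1, 0), G = (0, 1), A = (-1, 3); any affine frame gives the same invariant.
1. H lies on line TF with TH:HF = -1:4 ⇒ H = (-1/3, 0)
2. K is the midpoint of AG ⇒ K = (-1/2, 2)
3. L is the intersection of line HG and line TK ⇒ L = (-1/7, 4/7)
L = T + t·(K−T) with t = 2/7, so TL:LK = t:(1−t) = 2/7:5/7

TL:LK = 2/5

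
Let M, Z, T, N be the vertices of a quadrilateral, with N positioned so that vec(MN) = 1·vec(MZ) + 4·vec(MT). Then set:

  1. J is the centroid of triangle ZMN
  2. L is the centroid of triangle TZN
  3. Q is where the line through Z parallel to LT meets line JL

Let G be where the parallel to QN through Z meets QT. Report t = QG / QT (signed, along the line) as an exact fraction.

t = -2/5

Assign M = (0, 0), Z = (1, 0), T = (0, 1), N = (1, 4) — the answer is frame-independent, so this choice is without loss of generality.
1. J is the centroid of triangle ZMN ⇒ J = (2/3, 4/3)
2. L is the centroid of triangle TZN ⇒ L = (2/3, 5/3)
3. Q is where the line through Z parallel to LT meets line JL ⇒ Q = (2/3, -1/3)
through Z parallel to QN: direction (1/3, 13/3); meets QT at G = (14/15, -13/15)
G = Q + t·(T−Q) with t = -2/5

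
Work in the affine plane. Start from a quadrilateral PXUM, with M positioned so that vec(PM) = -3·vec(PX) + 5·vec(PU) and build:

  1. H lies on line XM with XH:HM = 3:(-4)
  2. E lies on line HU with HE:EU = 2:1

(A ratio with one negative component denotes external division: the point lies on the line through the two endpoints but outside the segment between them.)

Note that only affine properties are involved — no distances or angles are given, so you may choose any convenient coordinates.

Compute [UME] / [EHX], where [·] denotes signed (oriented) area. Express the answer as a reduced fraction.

Set P = (0, 0), X = (1, 0), U = (0, 1), M = (-3, 5); any affine frame gives the same invariant.
1. H lies on line XM with XH:HM = 3:(-4) ⇒ H = (13, -15)
2. E lies on line HU with HE:EU = 2:1 ⇒ E = (13/3, -13/3)
2·[UME] = -4/3, 2·[EHX] = 2
[UME]:[EHX] = -4/3:2 = -2/3

[UME]:[EHX] = -2/3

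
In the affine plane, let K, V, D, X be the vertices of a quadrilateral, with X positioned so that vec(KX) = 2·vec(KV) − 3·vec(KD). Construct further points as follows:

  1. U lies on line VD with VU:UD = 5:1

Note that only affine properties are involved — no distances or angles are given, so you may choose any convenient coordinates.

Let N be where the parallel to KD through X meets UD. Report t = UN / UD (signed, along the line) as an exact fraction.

t = -11

Choose coordinates K = (0, 0), V = (1, 0), D = (0, 1), X = (2, -3).
1. U lies on line VD with VU:UD = 5:1 ⇒ U = (1/6, 5/6)
through X parallel to KD: direction (0, 1); meets UD at N = (2, -1)
N = U + t·(D−U) with t = -11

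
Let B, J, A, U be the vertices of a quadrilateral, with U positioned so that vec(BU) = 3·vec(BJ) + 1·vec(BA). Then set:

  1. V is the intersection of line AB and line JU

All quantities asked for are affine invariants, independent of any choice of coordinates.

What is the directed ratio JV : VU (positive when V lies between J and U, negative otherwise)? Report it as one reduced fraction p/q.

Assign B = (0, 0), J = (1, 0), A = (0, 1), U = (3, 1) — the answer is frame-independent, so this choice is without loss of generality.
1. V is the intersection of line AB and line JU ⇒ V = (0, -1/2)
V = J + t·(U−J) with t = -1/2, so JV:VU = t:(1−t) = -1/2:3/2

JV:VU = -1/3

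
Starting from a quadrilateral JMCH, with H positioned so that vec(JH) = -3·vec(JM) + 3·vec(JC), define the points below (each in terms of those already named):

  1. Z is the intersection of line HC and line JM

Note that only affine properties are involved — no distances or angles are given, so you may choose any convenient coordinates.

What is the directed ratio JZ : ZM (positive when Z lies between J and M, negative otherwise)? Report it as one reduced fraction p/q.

Set J = (0, 0), M = (1, 0), C = (0, 1), H = (-3, 3); any affine frame gives the same invariant.
1. Z is the intersection of line HC and line JM ⇒ Z = (3/2, 0)
Z = J + t·(M−J) with t = 3/2, so JZ:ZM = t:(1−t) = 3/2:-1/2

JZ:ZM = -3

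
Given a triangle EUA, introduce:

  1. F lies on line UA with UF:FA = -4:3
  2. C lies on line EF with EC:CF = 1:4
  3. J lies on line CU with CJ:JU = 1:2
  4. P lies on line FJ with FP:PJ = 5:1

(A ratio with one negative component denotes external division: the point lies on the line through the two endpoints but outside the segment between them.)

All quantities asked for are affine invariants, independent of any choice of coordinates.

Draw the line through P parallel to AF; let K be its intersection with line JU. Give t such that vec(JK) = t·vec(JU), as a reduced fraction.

t = 1/6

Set E = (0, 0), U = (1, 0), A = (0, 1); any affine frame gives the same invariant.
1. F lies on line UA with UF:FA = -4:3 ⇒ F = (-3, 4)
2. C lies on line EF with EC:CF = 1:4 ⇒ C = (-3/5, 4/5)
3. J lies on line CU with CJ:JU = 1:2 ⇒ J = (-1/15, 8/15)
4. P lies on line FJ with FP:PJ = 5:1 ⇒ P = (-5/9, 10/9)
through P parallel to AF: direction (-3, 3); meets JU at K = (1/9, 4/9)
K = J + t·(U−J) with t = 1/6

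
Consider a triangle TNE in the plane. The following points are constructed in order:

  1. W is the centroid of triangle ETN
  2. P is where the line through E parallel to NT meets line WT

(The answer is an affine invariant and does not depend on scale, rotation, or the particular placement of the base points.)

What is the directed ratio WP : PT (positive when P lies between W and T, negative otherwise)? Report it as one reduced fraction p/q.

Work in coordinates with T = (0, 0), N = (1, 0), E = (0, 1).
1. W is the centroid of triangle ETN ⇒ W = (1/3, 1/3)
2. P is where the line through E parallel to NT meets line WT ⇒ P = (1, 1)
P = W + t·(T−W) with t = -2, so WP:PT = t:(1−t) = -2:3

WP:PT = -2/3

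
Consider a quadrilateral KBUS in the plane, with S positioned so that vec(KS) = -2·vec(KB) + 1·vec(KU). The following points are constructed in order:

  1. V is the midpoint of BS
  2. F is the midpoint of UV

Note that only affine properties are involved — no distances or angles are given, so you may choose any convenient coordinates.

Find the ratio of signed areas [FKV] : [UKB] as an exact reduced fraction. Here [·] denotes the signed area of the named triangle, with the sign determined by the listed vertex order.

[FKV]:[UKB] = -1/4

Set K = (0, 0), B = (1, 0), U = (0, 1), S = (-2, 1); any affine frame gives the same invariant.
1. V is the midpoint of BS ⇒ V = (-1/2, 1/2)
2. F is the midpoint of UV ⇒ F = (-1/4, 3/4)
2·[FKV] = -1/4, 2·[UKB] = 1
[FKV]:[UKB] = -1/4:1 = -1/4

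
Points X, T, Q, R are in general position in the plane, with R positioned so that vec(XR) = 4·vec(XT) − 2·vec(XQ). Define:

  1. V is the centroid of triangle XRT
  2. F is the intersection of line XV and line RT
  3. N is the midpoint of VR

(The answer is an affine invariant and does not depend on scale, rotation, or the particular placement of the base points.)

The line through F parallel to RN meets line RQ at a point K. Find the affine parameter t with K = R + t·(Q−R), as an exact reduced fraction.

Set X = (0, 0), T = (1, 0), Q = (0, 1), R = (4, -2); any affine frame gives the same invariant.
1. V is the centroid of triangle XRT ⇒ V = (5/3, -2/3)
2. F is the intersection of line XV and line RT ⇒ F = (5/2, -1)
3. N is the midpoint of VR ⇒ N = (17/6, -4/3)
through F parallel to RN: direction (-7/6, 2/3); meets RQ at K = (16/5, -7/5)
K = R + t·(Q−R) with t = 1/5

t = 1/5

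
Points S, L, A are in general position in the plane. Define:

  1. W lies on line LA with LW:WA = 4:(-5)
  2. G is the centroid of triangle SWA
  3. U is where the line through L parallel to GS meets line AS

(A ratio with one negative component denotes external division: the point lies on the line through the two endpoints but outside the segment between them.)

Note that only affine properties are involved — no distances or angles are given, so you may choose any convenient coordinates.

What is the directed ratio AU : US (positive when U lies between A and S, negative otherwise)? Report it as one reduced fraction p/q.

AU:US = 2/3

Assign S = (0, 0), L = (1, 0), A = (0, 1) — the answer is frame-independent, so this choice is without loss of generality.
1. W lies on line LA with LW:WA = 4:(-5) ⇒ W = (5, -4)
2. G is the centroid of triangle SWA ⇒ G = (5/3, -1)
3. U is where the line through L parallel to GS meets line AS ⇒ U = (0, 3/5)
U = A + t·(S−A) with t = 2/5, so AU:US = t:(1−t) = 2/5:3/5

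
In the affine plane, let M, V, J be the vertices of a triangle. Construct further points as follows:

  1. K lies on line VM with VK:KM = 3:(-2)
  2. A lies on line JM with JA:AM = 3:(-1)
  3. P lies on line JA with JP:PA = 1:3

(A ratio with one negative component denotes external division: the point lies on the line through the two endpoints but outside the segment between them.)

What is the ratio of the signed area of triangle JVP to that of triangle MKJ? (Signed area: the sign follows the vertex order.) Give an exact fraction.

[JVP]:[MKJ] = 3/16

Choose coordinates M = (0, 0), V = (1, 0), J = (0, 1).
1. K lies on line VM with VK:KM = 3:(-2) ⇒ K = (-2, 0)
2. A lies on line JM with JA:AM = 3:(-1) ⇒ A = (0, -1/2)
3. P lies on line JA with JP:PA = 1:3 ⇒ P = (0, 5/8)
2·[JVP] = -3/8, 2·[MKJ] = -2
[JVP]:[MKJ] = -3/8:-2 = 3/16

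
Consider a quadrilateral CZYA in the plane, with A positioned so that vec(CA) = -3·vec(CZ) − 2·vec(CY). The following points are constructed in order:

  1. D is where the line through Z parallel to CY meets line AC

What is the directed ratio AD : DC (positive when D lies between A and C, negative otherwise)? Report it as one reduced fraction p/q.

AD:DC = -4

Choose coordinates C = (0, 0), Z = (1, 0), Y = (0, 1), A = (-3, -2).
1. D is where the line through Z parallel to CY meets line AC ⇒ D = (1, 2/3)
D = A + t·(C−A) with t = 4/3, so AD:DC = t:(1−t) = 4/3:-1/3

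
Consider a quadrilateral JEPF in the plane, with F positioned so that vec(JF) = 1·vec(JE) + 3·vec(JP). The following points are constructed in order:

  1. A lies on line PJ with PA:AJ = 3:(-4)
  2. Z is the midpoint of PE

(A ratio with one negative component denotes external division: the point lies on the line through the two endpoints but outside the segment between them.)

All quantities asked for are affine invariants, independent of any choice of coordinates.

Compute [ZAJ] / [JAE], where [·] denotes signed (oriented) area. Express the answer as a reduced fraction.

[ZAJ]:[JAE] = -1/2

Assign J = (0, 0), E = (1, 0), P = (0, 1), F = (1, 3) — the answer is frame-independent, so this choice is without loss of generality.
1. A lies on line PJ with PA:AJ = 3:(-4) ⇒ A = (0, 4)
2. Z is the midpoint of PE ⇒ Z = (1/2, 1/2)
2·[ZAJ] = 2, 2·[JAE] = -4
[ZAJ]:[JAE] = 2:-4 = -1/2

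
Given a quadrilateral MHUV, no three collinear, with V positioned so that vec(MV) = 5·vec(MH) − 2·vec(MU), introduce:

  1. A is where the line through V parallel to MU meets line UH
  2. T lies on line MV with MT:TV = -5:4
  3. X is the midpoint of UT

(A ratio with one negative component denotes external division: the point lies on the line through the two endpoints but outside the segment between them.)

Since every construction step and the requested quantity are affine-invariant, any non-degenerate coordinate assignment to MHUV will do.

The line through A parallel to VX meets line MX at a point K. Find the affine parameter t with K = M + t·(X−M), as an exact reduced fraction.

Set M = (0, 0), H = (1, 0), U = (0, 1), V = (5, -2); any affine frame gives the same invariant.
1. A is where the line through V parallel to MU meets line UH ⇒ A = (5, -4)
2. T lies on line MV with MT:TV = -5:4 ⇒ T = (25, -10)
3. X is the midpoint of UT ⇒ X = (25/2, -9/2)
through A parallel to VX: direction (15/2, -5/2); meets MX at K = (175/2, -63/2)
K = M + t·(X−M) with t = 7

t = 7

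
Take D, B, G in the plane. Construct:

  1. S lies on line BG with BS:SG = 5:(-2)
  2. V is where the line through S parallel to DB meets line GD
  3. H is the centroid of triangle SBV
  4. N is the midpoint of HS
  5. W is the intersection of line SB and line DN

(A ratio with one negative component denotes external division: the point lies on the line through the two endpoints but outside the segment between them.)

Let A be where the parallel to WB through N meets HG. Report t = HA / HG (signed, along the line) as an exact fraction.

Choose coordinates D = (0, 0), B = (1, 0), G = (0, 1).
1. S lies on line BG with BS:SG = 5:(-2) ⇒ S = (-2/3, 5/3)
2. V is where the line through S parallel to DB meets line GD ⇒ V = (0, 5/3)
3. H is the centroid of triangle SBV ⇒ H = (1/9, 10/9)
4. N is the midpoint of HS ⇒ N = (-5/18, 25/18)
5. W is the intersection of line SB and line DN ⇒ W = (-1/4, 5/4)
through N parallel to WB: direction (5/4, -5/4); meets HG at A = (1/18, 19/18)
A = H + t·(G−H) with t = 1/2

t = 1/2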